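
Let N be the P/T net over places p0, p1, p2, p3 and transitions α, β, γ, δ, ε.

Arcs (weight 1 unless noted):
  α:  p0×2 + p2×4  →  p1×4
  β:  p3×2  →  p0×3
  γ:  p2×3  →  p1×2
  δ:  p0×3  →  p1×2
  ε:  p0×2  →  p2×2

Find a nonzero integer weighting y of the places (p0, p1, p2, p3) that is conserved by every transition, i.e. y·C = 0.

y = (p0:2, p1:3, p2:2, p3:3)

Incidence matrix C (rows=places, cols=transitions):
        α    β    γ    δ    ε
   p0  -2    3    0   -3   -2
   p1   4    0    2    2    0
   p2  -4    0   -3    0    2
   p3   0   -2    0    0    0

Candidate y = [2, 3, 2, 3]; check y·C column-wise:
  col α: 2·-2 + 3·4 + 2·-4 + 3·0 = 0
  col β: 2·3 + 3·0 + 2·0 + 3·-2 = 0
  col γ: 2·0 + 3·2 + 2·-3 + 3·0 = 0
  col δ: 2·-3 + 3·2 + 2·0 + 3·0 = 0
  col ε: 2·-2 + 3·0 + 2·2 + 3·0 = 0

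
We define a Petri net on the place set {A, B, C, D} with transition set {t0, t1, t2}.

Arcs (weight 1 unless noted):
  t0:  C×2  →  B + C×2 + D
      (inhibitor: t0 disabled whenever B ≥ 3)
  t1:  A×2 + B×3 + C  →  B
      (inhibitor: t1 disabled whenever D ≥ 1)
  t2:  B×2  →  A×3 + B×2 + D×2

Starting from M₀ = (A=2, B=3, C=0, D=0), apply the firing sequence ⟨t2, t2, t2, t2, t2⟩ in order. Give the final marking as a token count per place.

step 1: fire t2:  (A=2, B=3, C=0, D=0) → (A=5, B=3, C=0, D=2)
step 2: fire t2:  (A=5, B=3, C=0, D=2) → (A=8, B=3, C=0, D=4)
step 3: fire t2:  (A=8, B=3, C=0, D=4) → (A=11, B=3, C=0, D=6)
step 4: fire t2:  (A=11, B=3, C=0, D=6) → (A=14, B=3, C=0, D=8)
step 5: fire t2:  (A=14, B=3, C=0, D=8) → (A=17, B=3, C=0, D=10)

(A=17, B=3, C=0, D=10)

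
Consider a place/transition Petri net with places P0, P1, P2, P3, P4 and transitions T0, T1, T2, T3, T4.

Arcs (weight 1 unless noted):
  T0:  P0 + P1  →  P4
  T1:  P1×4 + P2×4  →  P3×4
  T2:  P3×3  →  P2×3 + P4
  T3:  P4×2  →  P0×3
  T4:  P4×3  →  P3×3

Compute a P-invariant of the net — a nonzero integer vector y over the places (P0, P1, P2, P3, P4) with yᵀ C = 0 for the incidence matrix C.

Incidence matrix C (rows=places, cols=transitions):
       T0   T1   T2   T3   T4
   P0  -1    0    0    3    0
   P1  -1   -4    0    0    0
   P2   0   -4    3    0    0
   P3   0    4   -3    0    3
   P4   1    0    1   -2   -3

Candidate y = [2, 1, 2, 3, 3]; check y·C column-wise:
  col T0: 2·-1 + 1·-1 + 2·0 + 3·0 + 3·1 = 0
  col T1: 2·0 + 1·-4 + 2·-4 + 3·4 + 3·0 = 0
  col T2: 2·0 + 1·0 + 2·3 + 3·-3 + 3·1 = 0
  col T3: 2·3 + 1·0 + 2·0 + 3·0 + 3·-2 = 0
  col T4: 2·0 + 1·0 + 2·0 + 3·3 + 3·-3 = 0

y = (P0:2, P1:1, P2:2, P3:3, P4:3)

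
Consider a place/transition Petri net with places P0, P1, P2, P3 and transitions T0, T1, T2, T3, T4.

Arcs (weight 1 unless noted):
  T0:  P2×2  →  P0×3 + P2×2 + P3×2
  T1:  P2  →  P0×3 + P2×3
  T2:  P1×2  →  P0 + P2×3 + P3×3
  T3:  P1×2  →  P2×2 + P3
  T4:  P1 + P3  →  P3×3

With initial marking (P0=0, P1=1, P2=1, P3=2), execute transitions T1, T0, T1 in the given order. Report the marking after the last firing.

(P0=9, P1=1, P2=5, P3=4)

step 1: fire T1:  (P0=0, P1=1, P2=1, P3=2) → (P0=3, P1=1, P2=3, P3=2)
step 2: fire T0:  (P0=3, P1=1, P2=3, P3=2) → (P0=6, P1=1, P2=3, P3=4)
step 3: fire T1:  (P0=6, P1=1, P2=3, P3=4) → (P0=9, P1=1, P2=5, P3=4)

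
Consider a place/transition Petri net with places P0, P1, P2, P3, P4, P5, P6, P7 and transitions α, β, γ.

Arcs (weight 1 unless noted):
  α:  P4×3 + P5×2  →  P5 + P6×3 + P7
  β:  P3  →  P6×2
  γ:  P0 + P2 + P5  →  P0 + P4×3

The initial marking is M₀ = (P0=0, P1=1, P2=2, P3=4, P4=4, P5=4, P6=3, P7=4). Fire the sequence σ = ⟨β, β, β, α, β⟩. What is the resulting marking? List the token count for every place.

step 1: fire β:  (P0=0, P1=1, P2=2, P3=4, P4=4, P5=4, P6=3, P7=4) → (P0=0, P1=1, P2=2, P3=3, P4=4, P5=4, P6=5, P7=4)
step 2: fire β:  (P0=0, P1=1, P2=2, P3=3, P4=4, P5=4, P6=5, P7=4) → (P0=0, P1=1, P2=2, P3=2, P4=4, P5=4, P6=7, P7=4)
step 3: fire β:  (P0=0, P1=1, P2=2, P3=2, P4=4, P5=4, P6=7, P7=4) → (P0=0, P1=1, P2=2, P3=1, P4=4, P5=4, P6=9, P7=4)
step 4: fire α:  (P0=0, P1=1, P2=2, P3=1, P4=4, P5=4, P6=9, P7=4) → (P0=0, P1=1, P2=2, P3=1, P4=1, P5=3, P6=12, P7=5)
step 5: fire β:  (P0=0, P1=1, P2=2, P3=1, P4=1, P5=3, P6=12, P7=5) → (P0=0, P1=1, P2=2, P3=0, P4=1, P5=3, P6=14, P7=5)

(P0=0, P1=1, P2=2, P3=0, P4=1, P5=3, P6=14, P7=5)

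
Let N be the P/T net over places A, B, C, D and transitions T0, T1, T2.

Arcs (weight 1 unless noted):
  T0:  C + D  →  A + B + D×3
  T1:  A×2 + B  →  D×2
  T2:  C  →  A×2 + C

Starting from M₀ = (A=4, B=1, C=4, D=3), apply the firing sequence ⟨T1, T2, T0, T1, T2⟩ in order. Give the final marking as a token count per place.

(A=5, B=0, C=3, D=9)

step 1: fire T1:  (A=4, B=1, C=4, D=3) → (A=2, B=0, C=4, D=5)
step 2: fire T2:  (A=2, B=0, C=4, D=5) → (A=4, B=0, C=4, D=5)
step 3: fire T0:  (A=4, B=0, C=4, D=5) → (A=5, B=1, C=3, D=7)
step 4: fire T1:  (A=5, B=1, C=3, D=7) → (A=3, B=0, C=3, D=9)
step 5: fire T2:  (A=3, B=0, C=3, D=9) → (A=5, B=0, C=3, D=9)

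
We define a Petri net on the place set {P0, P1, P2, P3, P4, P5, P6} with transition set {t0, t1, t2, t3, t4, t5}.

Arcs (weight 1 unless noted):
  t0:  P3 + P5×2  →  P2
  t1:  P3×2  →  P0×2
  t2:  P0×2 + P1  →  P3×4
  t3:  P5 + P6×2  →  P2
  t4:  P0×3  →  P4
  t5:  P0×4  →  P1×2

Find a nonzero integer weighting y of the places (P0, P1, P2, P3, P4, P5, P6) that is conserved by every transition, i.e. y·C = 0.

y = (P0:1, P1:2, P2:-1, P3:1, P4:3, P5:-1, P6:0)

Incidence matrix C (rows=places, cols=transitions):
       t0   t1   t2   t3   t4   t5
   P0   0    2   -2    0   -3   -4
   P1   0    0   -1    0    0    2
   P2   1    0    0    1    0    0
   P3  -1   -2    4    0    0    0
   P4   0    0    0    0    1    0
   P5  -2    0    0   -1    0    0
   P6   0    0    0   -2    0    0

Candidate y = [1, 2, -1, 1, 3, -1, 0]; check y·C column-wise:
  col t0: 1·0 + 2·0 + -1·1 + 1·-1 + 3·0 + -1·-2 = 0
  col t1: 1·2 + 2·0 + -1·0 + 1·-2 + 3·0 + -1·0 = 0
  col t2: 1·-2 + 2·-1 + -1·0 + 1·4 + 3·0 + -1·0 = 0
  col t3: 1·0 + 2·0 + -1·1 + 1·0 + 3·0 + -1·-1 + 0·-2 = 0
  col t4: 1·-3 + 2·0 + -1·0 + 1·0 + 3·1 + -1·0 = 0
  col t5: 1·-4 + 2·2 + -1·0 + 1·0 + 3·0 + -1·0 = 0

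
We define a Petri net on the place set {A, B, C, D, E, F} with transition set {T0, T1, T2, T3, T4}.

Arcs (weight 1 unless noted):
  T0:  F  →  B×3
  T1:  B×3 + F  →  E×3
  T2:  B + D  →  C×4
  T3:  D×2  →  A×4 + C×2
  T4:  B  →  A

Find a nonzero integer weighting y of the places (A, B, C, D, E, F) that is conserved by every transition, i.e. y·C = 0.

Incidence matrix C (rows=places, cols=transitions):
       T0   T1   T2   T3   T4
    A   0    0    0    4    1
    B   3   -3   -1    0   -1
    C   0    0    4    2    0
    D   0    0   -1   -2    0
    E   0    3    0    0    0
    F  -1   -1    0    0    0

Candidate y = [1, 1, 1, 3, 2, 3]; check y·C column-wise:
  col T0: 1·0 + 1·3 + 1·0 + 3·0 + 2·0 + 3·-1 = 0
  col T1: 1·0 + 1·-3 + 1·0 + 3·0 + 2·3 + 3·-1 = 0
  col T2: 1·0 + 1·-1 + 1·4 + 3·-1 + 2·0 + 3·0 = 0
  col T3: 1·4 + 1·0 + 1·2 + 3·-2 + 2·0 + 3·0 = 0
  col T4: 1·1 + 1·-1 + 1·0 + 3·0 + 2·0 + 3·0 = 0

y = (A:1, B:1, C:1, D:3, E:2, F:3)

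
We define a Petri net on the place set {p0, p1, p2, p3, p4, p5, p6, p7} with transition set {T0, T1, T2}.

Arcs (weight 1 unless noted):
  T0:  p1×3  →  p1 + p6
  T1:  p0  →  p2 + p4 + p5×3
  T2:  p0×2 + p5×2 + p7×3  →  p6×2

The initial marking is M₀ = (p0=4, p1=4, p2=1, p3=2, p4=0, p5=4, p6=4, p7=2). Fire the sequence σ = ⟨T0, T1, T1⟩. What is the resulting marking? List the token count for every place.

step 1: fire T0:  (p0=4, p1=4, p2=1, p3=2, p4=0, p5=4, p6=4, p7=2) → (p0=4, p1=2, p2=1, p3=2, p4=0, p5=4, p6=5, p7=2)
step 2: fire T1:  (p0=4, p1=2, p2=1, p3=2, p4=0, p5=4, p6=5, p7=2) → (p0=3, p1=2, p2=2, p3=2, p4=1, p5=7, p6=5, p7=2)
step 3: fire T1:  (p0=3, p1=2, p2=2, p3=2, p4=1, p5=7, p6=5, p7=2) → (p0=2, p1=2, p2=3, p3=2, p4=2, p5=10, p6=5, p7=2)

(p0=2, p1=2, p2=3, p3=2, p4=2, p5=10, p6=5, p7=2)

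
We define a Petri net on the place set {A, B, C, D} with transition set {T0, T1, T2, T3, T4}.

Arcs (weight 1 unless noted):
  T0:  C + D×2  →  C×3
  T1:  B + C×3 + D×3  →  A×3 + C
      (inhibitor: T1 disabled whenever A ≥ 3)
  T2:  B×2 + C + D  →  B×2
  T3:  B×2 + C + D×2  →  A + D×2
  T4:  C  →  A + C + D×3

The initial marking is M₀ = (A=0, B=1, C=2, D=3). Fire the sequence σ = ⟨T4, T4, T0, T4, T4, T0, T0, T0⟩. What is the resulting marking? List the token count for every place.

(A=4, B=1, C=10, D=7)

step 1: fire T4:  (A=0, B=1, C=2, D=3) → (A=1, B=1, C=2, D=6)
step 2: fire T4:  (A=1, B=1, C=2, D=6) → (A=2, B=1, C=2, D=9)
step 3: fire T0:  (A=2, B=1, C=2, D=9) → (A=2, B=1, C=4, D=7)
step 4: fire T4:  (A=2, B=1, C=4, D=7) → (A=3, B=1, C=4, D=10)
step 5: fire T4:  (A=3, B=1, C=4, D=10) → (A=4, B=1, C=4, D=13)
step 6: fire T0:  (A=4, B=1, C=4, D=13) → (A=4, B=1, C=6, D=11)
step 7: fire T0:  (A=4, B=1, C=6, D=11) → (A=4, B=1, C=8, D=9)
step 8: fire T0:  (A=4, B=1, C=8, D=9) → (A=4, B=1, C=10, D=7)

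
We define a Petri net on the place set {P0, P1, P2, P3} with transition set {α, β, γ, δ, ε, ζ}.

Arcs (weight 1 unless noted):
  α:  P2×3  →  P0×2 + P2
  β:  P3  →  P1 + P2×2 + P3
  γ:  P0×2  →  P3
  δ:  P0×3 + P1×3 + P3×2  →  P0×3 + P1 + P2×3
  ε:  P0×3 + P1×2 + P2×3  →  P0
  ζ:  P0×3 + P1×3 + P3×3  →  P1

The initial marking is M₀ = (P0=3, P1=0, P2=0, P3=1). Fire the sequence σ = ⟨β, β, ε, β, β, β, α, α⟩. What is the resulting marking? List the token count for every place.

(P0=5, P1=3, P2=3, P3=1)

step 1: fire β:  (P0=3, P1=0, P2=0, P3=1) → (P0=3, P1=1, P2=2, P3=1)
step 2: fire β:  (P0=3, P1=1, P2=2, P3=1) → (P0=3, P1=2, P2=4, P3=1)
step 3: fire ε:  (P0=3, P1=2, P2=4, P3=1) → (P0=1, P1=0, P2=1, P3=1)
step 4: fire β:  (P0=1, P1=0, P2=1, P3=1) → (P0=1, P1=1, P2=3, P3=1)
step 5: fire β:  (P0=1, P1=1, P2=3, P3=1) → (P0=1, P1=2, P2=5, P3=1)
step 6: fire β:  (P0=1, P1=2, P2=5, P3=1) → (P0=1, P1=3, P2=7, P3=1)
step 7: fire α:  (P0=1, P1=3, P2=7, P3=1) → (P0=3, P1=3, P2=5, P3=1)
step 8: fire α:  (P0=3, P1=3, P2=5, P3=1) → (P0=5, P1=3, P2=3, P3=1)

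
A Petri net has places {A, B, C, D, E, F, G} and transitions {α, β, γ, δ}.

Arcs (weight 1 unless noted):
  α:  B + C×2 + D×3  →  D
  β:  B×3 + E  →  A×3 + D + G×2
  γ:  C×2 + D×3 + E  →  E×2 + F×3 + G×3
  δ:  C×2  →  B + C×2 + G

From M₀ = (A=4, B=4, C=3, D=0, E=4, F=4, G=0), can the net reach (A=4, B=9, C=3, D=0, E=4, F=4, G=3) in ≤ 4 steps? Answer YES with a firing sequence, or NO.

depth 0: 1 marking
depth 1: 3 markings reached so far
depth 2: 5 markings reached so far
depth 3: 7 markings reached so far
depth 4: 10 markings reached so far
target is not among the 10 markings reachable within 4 steps

NO — not reachable within 4 firings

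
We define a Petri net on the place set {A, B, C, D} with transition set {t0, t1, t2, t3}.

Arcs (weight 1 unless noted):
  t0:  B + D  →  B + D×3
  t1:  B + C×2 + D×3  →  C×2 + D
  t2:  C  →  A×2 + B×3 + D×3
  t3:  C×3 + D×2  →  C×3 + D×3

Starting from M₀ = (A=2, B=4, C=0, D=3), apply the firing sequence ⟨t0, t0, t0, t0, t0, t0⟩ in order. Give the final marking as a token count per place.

step 1: fire t0:  (A=2, B=4, C=0, D=3) → (A=2, B=4, C=0, D=5)
step 2: fire t0:  (A=2, B=4, C=0, D=5) → (A=2, B=4, C=0, D=7)
step 3: fire t0:  (A=2, B=4, C=0, D=7) → (A=2, B=4, C=0, D=9)
step 4: fire t0:  (A=2, B=4, C=0, D=9) → (A=2, B=4, C=0, D=11)
step 5: fire t0:  (A=2, B=4, C=0, D=11) → (A=2, B=4, C=0, D=13)
step 6: fire t0:  (A=2, B=4, C=0, D=13) → (A=2, B=4, C=0, D=15)

(A=2, B=4, C=0, D=15)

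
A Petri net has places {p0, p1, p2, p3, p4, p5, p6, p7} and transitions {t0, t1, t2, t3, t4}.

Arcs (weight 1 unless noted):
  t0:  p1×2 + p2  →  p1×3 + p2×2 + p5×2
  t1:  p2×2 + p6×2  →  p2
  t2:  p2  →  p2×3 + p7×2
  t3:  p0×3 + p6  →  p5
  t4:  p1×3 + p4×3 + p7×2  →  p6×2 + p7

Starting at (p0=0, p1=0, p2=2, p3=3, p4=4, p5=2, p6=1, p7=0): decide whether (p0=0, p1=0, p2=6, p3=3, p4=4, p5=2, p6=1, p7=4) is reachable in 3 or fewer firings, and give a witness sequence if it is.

YES — reachable via ⟨t2, t2⟩ (2 firings)

step 1: fire t2:  (p0=0, p1=0, p2=2, p3=3, p4=4, p5=2, p6=1, p7=0) → (p0=0, p1=0, p2=4, p3=3, p4=4, p5=2, p6=1, p7=2)
step 2: fire t2:  (p0=0, p1=0, p2=4, p3=3, p4=4, p5=2, p6=1, p7=2) → (p0=0, p1=0, p2=6, p3=3, p4=4, p5=2, p6=1, p7=4)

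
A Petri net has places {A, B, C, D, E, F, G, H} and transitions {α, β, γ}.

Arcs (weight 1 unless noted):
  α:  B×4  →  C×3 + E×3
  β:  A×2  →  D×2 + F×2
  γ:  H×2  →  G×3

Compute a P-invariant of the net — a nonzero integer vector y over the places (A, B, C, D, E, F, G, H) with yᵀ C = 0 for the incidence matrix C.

y = (A:0, B:3, C:4, D:0, E:0, F:0, G:0, H:0)

Incidence matrix C (rows=places, cols=transitions):
        α    β    γ
    A   0   -2    0
    B  -4    0    0
    C   3    0    0
    D   0    2    0
    E   3    0    0
    F   0    2    0
    G   0    0    3
    H   0    0   -2

Candidate y = [0, 3, 4, 0, 0, 0, 0, 0]; check y·C column-wise:
  col α: 3·-4 + 4·3 + 0·3 = 0
  col β: 0·-2 + 3·0 + 4·0 + 0·2 + 0·2 = 0
  col γ: 3·0 + 4·0 + 0·3 + 0·-2 = 0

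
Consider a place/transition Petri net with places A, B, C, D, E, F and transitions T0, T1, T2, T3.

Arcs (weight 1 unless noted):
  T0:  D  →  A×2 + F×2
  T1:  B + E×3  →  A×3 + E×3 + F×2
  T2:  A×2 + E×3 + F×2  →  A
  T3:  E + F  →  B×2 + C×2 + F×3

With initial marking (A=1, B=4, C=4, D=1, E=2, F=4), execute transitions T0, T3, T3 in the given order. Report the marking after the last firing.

step 1: fire T0:  (A=1, B=4, C=4, D=1, E=2, F=4) → (A=3, B=4, C=4, D=0, E=2, F=6)
step 2: fire T3:  (A=3, B=4, C=4, D=0, E=2, F=6) → (A=3, B=6, C=6, D=0, E=1, F=8)
step 3: fire T3:  (A=3, B=6, C=6, D=0, E=1, F=8) → (A=3, B=8, C=8, D=0, E=0, F=10)

(A=3, B=8, C=8, D=0, E=0, F=10)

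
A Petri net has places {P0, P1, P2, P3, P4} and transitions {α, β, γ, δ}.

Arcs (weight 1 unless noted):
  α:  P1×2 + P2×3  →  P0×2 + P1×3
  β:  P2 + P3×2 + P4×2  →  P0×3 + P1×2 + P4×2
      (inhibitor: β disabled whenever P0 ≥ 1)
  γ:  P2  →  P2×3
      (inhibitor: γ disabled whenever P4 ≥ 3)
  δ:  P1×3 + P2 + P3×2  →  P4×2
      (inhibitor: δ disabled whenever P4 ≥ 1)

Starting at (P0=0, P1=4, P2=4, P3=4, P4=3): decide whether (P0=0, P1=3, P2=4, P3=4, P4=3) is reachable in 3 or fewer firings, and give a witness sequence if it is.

depth 0: 1 marking
depth 1: 3 markings reached so far
depth 2: 4 markings reached so far
depth 3: 4 markings reached so far
(frontier empty at depth 3; search complete)
target is not among the 4 markings reachable within 3 steps

NO — not reachable within 3 firings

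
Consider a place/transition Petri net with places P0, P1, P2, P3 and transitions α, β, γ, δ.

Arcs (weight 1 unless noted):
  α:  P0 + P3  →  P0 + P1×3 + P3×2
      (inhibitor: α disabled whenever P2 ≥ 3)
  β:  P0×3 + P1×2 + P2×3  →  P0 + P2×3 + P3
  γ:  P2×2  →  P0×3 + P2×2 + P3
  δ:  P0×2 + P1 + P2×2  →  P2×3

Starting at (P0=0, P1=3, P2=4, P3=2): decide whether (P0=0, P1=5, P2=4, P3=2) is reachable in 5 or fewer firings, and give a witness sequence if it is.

NO — not reachable within 5 firings

depth 0: 1 marking
depth 1: 2 markings reached so far
depth 2: 5 markings reached so far
depth 3: 8 markings reached so far
depth 4: 13 markings reached so far
depth 5: 19 markings reached so far
target is not among the 19 markings reachable within 5 steps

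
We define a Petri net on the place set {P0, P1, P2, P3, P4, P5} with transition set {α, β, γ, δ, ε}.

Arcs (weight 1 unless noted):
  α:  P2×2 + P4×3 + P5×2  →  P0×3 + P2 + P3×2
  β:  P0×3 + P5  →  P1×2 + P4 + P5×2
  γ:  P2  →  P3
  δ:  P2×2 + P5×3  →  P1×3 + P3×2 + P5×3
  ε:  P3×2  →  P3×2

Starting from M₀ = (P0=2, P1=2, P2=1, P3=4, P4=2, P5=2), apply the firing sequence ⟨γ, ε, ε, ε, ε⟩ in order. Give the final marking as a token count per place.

step 1: fire γ:  (P0=2, P1=2, P2=1, P3=4, P4=2, P5=2) → (P0=2, P1=2, P2=0, P3=5, P4=2, P5=2)
step 2: fire ε:  (P0=2, P1=2, P2=0, P3=5, P4=2, P5=2) → (P0=2, P1=2, P2=0, P3=5, P4=2, P5=2)
step 3: fire ε:  (P0=2, P1=2, P2=0, P3=5, P4=2, P5=2) → (P0=2, P1=2, P2=0, P3=5, P4=2, P5=2)
step 4: fire ε:  (P0=2, P1=2, P2=0, P3=5, P4=2, P5=2) → (P0=2, P1=2, P2=0, P3=5, P4=2, P5=2)
step 5: fire ε:  (P0=2, P1=2, P2=0, P3=5, P4=2, P5=2) → (P0=2, P1=2, P2=0, P3=5, P4=2, P5=2)

(P0=2, P1=2, P2=0, P3=5, P4=2, P5=2)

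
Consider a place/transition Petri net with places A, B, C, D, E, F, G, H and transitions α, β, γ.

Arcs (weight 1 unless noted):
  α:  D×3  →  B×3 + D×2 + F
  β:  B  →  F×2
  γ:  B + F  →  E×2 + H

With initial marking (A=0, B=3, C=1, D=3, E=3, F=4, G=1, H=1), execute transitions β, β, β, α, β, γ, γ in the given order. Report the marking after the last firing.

step 1: fire β:  (A=0, B=3, C=1, D=3, E=3, F=4, G=1, H=1) → (A=0, B=2, C=1, D=3, E=3, F=6, G=1, H=1)
step 2: fire β:  (A=0, B=2, C=1, D=3, E=3, F=6, G=1, H=1) → (A=0, B=1, C=1, D=3, E=3, F=8, G=1, H=1)
step 3: fire β:  (A=0, B=1, C=1, D=3, E=3, F=8, G=1, H=1) → (A=0, B=0, C=1, D=3, E=3, F=10, G=1, H=1)
step 4: fire α:  (A=0, B=0, C=1, D=3, E=3, F=10, G=1, H=1) → (A=0, B=3, C=1, D=2, E=3, F=11, G=1, H=1)
step 5: fire β:  (A=0, B=3, C=1, D=2, E=3, F=11, G=1, H=1) → (A=0, B=2, C=1, D=2, E=3, F=13, G=1, H=1)
step 6: fire γ:  (A=0, B=2, C=1, D=2, E=3, F=13, G=1, H=1) → (A=0, B=1, C=1, D=2, E=5, F=12, G=1, H=2)
step 7: fire γ:  (A=0, B=1, C=1, D=2, E=5, F=12, G=1, H=2) → (A=0, B=0, C=1, D=2, E=7, F=11, G=1, H=3)

(A=0, B=0, C=1, D=2, E=7, F=11, G=1, H=3)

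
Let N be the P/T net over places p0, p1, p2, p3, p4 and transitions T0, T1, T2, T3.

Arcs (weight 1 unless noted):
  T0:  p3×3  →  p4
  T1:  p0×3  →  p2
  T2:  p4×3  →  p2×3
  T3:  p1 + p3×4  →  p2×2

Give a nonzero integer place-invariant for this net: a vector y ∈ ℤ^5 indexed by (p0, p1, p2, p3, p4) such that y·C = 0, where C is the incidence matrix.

Incidence matrix C (rows=places, cols=transitions):
       T0   T1   T2   T3
   p0   0   -3    0    0
   p1   0    0    0   -1
   p2   0    1    3    2
   p3  -3    0    0   -4
   p4   1    0   -3    0

Candidate y = [1, 2, 3, 1, 3]; check y·C column-wise:
  col T0: 1·0 + 2·0 + 3·0 + 1·-3 + 3·1 = 0
  col T1: 1·-3 + 2·0 + 3·1 + 1·0 + 3·0 = 0
  col T2: 1·0 + 2·0 + 3·3 + 1·0 + 3·-3 = 0
  col T3: 1·0 + 2·-1 + 3·2 + 1·-4 + 3·0 = 0

y = (p0:1, p1:2, p2:3, p3:1, p4:3)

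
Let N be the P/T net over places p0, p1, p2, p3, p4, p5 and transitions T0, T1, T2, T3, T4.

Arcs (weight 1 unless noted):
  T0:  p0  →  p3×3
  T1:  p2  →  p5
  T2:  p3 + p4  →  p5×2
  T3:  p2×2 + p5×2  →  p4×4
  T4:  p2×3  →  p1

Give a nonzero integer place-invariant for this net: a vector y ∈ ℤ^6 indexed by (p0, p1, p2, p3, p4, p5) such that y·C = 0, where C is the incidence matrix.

y = (p0:3, p1:3, p2:1, p3:1, p4:1, p5:1)

Incidence matrix C (rows=places, cols=transitions):
       T0   T1   T2   T3   T4
   p0  -1    0    0    0    0
   p1   0    0    0    0    1
   p2   0   -1    0   -2   -3
   p3   3    0   -1    0    0
   p4   0    0   -1    4    0
   p5   0    1    2   -2    0

Candidate y = [3, 3, 1, 1, 1, 1]; check y·C column-wise:
  col T0: 3·-1 + 3·0 + 1·0 + 1·3 + 1·0 + 1·0 = 0
  col T1: 3·0 + 3·0 + 1·-1 + 1·0 + 1·0 + 1·1 = 0
  col T2: 3·0 + 3·0 + 1·0 + 1·-1 + 1·-1 + 1·2 = 0
  col T3: 3·0 + 3·0 + 1·-2 + 1·0 + 1·4 + 1·-2 = 0
  col T4: 3·0 + 3·1 + 1·-3 + 1·0 + 1·0 + 1·0 = 0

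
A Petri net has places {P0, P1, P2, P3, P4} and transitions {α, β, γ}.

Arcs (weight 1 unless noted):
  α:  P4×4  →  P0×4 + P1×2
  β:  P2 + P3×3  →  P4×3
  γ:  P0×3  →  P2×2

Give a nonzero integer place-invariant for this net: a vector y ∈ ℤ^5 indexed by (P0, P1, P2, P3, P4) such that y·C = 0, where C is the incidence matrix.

Incidence matrix C (rows=places, cols=transitions):
        α    β    γ
   P0   4    0   -3
   P1   2    0    0
   P2   0   -1    2
   P3   0   -3    0
   P4  -4    3    0

Candidate y = [2, -4, 3, -1, 0]; check y·C column-wise:
  col α: 2·4 + -4·2 + 3·0 + -1·0 + 0·-4 = 0
  col β: 2·0 + -4·0 + 3·-1 + -1·-3 + 0·3 = 0
  col γ: 2·-3 + -4·0 + 3·2 + -1·0 = 0

y = (P0:2, P1:-4, P2:3, P3:-1, P4:0)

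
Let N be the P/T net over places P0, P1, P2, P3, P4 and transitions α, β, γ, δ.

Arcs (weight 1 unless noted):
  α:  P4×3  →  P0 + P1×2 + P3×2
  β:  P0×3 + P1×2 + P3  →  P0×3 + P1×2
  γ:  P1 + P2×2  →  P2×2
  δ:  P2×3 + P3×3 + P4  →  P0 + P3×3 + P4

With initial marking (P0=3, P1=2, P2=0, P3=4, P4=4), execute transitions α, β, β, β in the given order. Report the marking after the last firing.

(P0=4, P1=4, P2=0, P3=3, P4=1)

step 1: fire α:  (P0=3, P1=2, P2=0, P3=4, P4=4) → (P0=4, P1=4, P2=0, P3=6, P4=1)
step 2: fire β:  (P0=4, P1=4, P2=0, P3=6, P4=1) → (P0=4, P1=4, P2=0, P3=5, P4=1)
step 3: fire β:  (P0=4, P1=4, P2=0, P3=5, P4=1) → (P0=4, P1=4, P2=0, P3=4, P4=1)
step 4: fire β:  (P0=4, P1=4, P2=0, P3=4, P4=1) → (P0=4, P1=4, P2=0, P3=3, P4=1)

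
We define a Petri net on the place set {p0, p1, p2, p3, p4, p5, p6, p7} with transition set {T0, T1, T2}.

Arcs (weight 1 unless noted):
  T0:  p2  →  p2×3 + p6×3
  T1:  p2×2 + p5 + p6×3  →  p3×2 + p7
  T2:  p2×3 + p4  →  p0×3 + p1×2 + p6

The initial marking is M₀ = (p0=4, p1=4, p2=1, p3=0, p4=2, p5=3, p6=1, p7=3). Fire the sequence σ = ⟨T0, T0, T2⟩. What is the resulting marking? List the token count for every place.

step 1: fire T0:  (p0=4, p1=4, p2=1, p3=0, p4=2, p5=3, p6=1, p7=3) → (p0=4, p1=4, p2=3, p3=0, p4=2, p5=3, p6=4, p7=3)
step 2: fire T0:  (p0=4, p1=4, p2=3, p3=0, p4=2, p5=3, p6=4, p7=3) → (p0=4, p1=4, p2=5, p3=0, p4=2, p5=3, p6=7, p7=3)
step 3: fire T2:  (p0=4, p1=4, p2=5, p3=0, p4=2, p5=3, p6=7, p7=3) → (p0=7, p1=6, p2=2, p3=0, p4=1, p5=3, p6=8, p7=3)

(p0=7, p1=6, p2=2, p3=0, p4=1, p5=3, p6=8, p7=3)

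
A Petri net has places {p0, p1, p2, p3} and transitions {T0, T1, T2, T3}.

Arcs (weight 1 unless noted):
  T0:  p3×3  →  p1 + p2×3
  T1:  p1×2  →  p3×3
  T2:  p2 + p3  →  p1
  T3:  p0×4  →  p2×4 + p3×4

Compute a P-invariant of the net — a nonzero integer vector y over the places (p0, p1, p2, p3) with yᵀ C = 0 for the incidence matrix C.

y = (p0:3, p1:3, p2:1, p3:2)

Incidence matrix C (rows=places, cols=transitions):
       T0   T1   T2   T3
   p0   0    0    0   -4
   p1   1   -2    1    0
   p2   3    0   -1    4
   p3  -3    3   -1    4

Candidate y = [3, 3, 1, 2]; check y·C column-wise:
  col T0: 3·0 + 3·1 + 1·3 + 2·-3 = 0
  col T1: 3·0 + 3·-2 + 1·0 + 2·3 = 0
  col T2: 3·0 + 3·1 + 1·-1 + 2·-1 = 0
  col T3: 3·-4 + 3·0 + 1·4 + 2·4 = 0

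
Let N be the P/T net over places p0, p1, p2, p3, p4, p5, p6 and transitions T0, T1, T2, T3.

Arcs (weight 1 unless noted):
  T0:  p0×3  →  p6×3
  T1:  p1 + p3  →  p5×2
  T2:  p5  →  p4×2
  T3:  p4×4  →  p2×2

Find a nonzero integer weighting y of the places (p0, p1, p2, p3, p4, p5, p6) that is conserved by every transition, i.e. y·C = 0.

y = (p0:0, p1:1, p2:0, p3:-1, p4:0, p5:0, p6:0)

Incidence matrix C (rows=places, cols=transitions):
       T0   T1   T2   T3
   p0  -3    0    0    0
   p1   0   -1    0    0
   p2   0    0    0    2
   p3   0   -1    0    0
   p4   0    0    2   -4
   p5   0    2   -1    0
   p6   3    0    0    0

Candidate y = [0, 1, 0, -1, 0, 0, 0]; check y·C column-wise:
  col T0: 0·-3 + 1·0 + -1·0 + 0·3 = 0
  col T1: 1·-1 + -1·-1 + 0·2 = 0
  col T2: 1·0 + -1·0 + 0·2 + 0·-1 = 0
  col T3: 1·0 + 0·2 + -1·0 + 0·-4 = 0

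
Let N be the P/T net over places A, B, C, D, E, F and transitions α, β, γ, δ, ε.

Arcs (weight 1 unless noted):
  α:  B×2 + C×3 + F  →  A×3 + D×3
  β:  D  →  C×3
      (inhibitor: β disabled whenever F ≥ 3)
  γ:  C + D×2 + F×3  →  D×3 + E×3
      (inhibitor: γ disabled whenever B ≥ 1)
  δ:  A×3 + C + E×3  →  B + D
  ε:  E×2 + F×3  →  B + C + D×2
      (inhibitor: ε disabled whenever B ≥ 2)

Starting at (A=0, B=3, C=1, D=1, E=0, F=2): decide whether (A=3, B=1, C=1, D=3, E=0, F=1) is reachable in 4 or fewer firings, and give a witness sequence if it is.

step 1: fire β:  (A=0, B=3, C=1, D=1, E=0, F=2) → (A=0, B=3, C=4, D=0, E=0, F=2)
step 2: fire α:  (A=0, B=3, C=4, D=0, E=0, F=2) → (A=3, B=1, C=1, D=3, E=0, F=1)

YES — reachable via ⟨β, α⟩ (2 firings)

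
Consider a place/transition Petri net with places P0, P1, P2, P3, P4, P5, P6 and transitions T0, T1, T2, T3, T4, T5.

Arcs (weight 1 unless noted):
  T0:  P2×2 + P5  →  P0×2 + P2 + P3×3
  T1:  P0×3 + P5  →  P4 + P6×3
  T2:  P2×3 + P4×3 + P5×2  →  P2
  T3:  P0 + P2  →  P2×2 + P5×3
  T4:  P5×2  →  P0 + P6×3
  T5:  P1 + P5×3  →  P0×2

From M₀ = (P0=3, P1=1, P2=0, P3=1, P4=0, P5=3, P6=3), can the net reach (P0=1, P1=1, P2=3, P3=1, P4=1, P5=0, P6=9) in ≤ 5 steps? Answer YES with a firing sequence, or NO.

NO — not reachable within 5 firings

depth 0: 1 marking
depth 1: 4 markings reached so far
depth 2: 5 markings reached so far
depth 3: 5 markings reached so far
(frontier empty at depth 3; search complete)
target is not among the 5 markings reachable within 5 steps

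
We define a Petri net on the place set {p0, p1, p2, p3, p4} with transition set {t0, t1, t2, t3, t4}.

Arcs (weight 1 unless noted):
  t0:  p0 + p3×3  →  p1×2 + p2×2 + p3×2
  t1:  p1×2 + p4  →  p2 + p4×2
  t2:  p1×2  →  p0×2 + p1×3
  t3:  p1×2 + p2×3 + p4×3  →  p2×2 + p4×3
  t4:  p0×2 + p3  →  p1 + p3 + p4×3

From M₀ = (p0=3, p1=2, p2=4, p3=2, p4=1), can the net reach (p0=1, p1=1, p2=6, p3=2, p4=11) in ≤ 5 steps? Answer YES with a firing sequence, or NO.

depth 0: 1 marking
depth 1: 4 markings reached so far
depth 2: 9 markings reached so far
depth 3: 15 markings reached so far
depth 4: 27 markings reached so far
depth 5: 43 markings reached so far
target is not among the 43 markings reachable within 5 steps

NO — not reachable within 5 firings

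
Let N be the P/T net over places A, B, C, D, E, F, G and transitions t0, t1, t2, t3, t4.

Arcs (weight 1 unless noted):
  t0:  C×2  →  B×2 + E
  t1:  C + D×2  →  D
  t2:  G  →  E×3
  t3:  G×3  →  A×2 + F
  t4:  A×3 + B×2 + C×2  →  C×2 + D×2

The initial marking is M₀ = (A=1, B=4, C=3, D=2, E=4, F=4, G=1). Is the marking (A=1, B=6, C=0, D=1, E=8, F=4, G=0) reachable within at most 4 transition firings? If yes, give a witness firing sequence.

YES — reachable via ⟨t0, t1, t2⟩ (3 firings)

step 1: fire t0:  (A=1, B=4, C=3, D=2, E=4, F=4, G=1) → (A=1, B=6, C=1, D=2, E=5, F=4, G=1)
step 2: fire t1:  (A=1, B=6, C=1, D=2, E=5, F=4, G=1) → (A=1, B=6, C=0, D=1, E=5, F=4, G=1)
step 3: fire t2:  (A=1, B=6, C=0, D=1, E=5, F=4, G=1) → (A=1, B=6, C=0, D=1, E=8, F=4, G=0)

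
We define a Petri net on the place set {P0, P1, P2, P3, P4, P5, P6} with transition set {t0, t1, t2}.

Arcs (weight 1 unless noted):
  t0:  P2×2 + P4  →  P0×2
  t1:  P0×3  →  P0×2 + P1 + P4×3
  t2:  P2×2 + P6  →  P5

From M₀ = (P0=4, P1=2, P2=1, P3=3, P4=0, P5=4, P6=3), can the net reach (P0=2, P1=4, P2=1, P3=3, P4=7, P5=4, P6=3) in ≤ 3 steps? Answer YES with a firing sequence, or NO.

depth 0: 1 marking
depth 1: 2 markings reached so far
depth 2: 3 markings reached so far
depth 3: 3 markings reached so far
(frontier empty at depth 3; search complete)
target is not among the 3 markings reachable within 3 steps

NO — not reachable within 3 firings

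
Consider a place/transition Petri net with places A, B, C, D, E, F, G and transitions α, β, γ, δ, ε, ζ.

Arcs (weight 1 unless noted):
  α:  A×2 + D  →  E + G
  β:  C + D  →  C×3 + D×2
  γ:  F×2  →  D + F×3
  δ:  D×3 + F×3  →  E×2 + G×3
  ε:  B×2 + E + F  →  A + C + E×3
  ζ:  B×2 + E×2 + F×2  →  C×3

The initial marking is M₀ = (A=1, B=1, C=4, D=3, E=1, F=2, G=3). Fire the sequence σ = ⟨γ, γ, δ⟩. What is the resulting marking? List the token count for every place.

step 1: fire γ:  (A=1, B=1, C=4, D=3, E=1, F=2, G=3) → (A=1, B=1, C=4, D=4, E=1, F=3, G=3)
step 2: fire γ:  (A=1, B=1, C=4, D=4, E=1, F=3, G=3) → (A=1, B=1, C=4, D=5, E=1, F=4, G=3)
step 3: fire δ:  (A=1, B=1, C=4, D=5, E=1, F=4, G=3) → (A=1, B=1, C=4, D=2, E=3, F=1, G=6)

(A=1, B=1, C=4, D=2, E=3, F=1, G=6)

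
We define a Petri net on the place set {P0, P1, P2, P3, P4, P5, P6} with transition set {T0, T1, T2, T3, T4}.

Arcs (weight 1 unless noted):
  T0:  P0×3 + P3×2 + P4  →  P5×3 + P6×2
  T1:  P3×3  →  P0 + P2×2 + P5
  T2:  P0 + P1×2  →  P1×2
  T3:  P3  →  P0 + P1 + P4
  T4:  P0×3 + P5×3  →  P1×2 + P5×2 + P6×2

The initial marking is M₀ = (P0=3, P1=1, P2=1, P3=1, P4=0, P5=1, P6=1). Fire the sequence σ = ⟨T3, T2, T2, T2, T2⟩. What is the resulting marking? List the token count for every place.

step 1: fire T3:  (P0=3, P1=1, P2=1, P3=1, P4=0, P5=1, P6=1) → (P0=4, P1=2, P2=1, P3=0, P4=1, P5=1, P6=1)
step 2: fire T2:  (P0=4, P1=2, P2=1, P3=0, P4=1, P5=1, P6=1) → (P0=3, P1=2, P2=1, P3=0, P4=1, P5=1, P6=1)
step 3: fire T2:  (P0=3, P1=2, P2=1, P3=0, P4=1, P5=1, P6=1) → (P0=2, P1=2, P2=1, P3=0, P4=1, P5=1, P6=1)
step 4: fire T2:  (P0=2, P1=2, P2=1, P3=0, P4=1, P5=1, P6=1) → (P0=1, P1=2, P2=1, P3=0, P4=1, P5=1, P6=1)
step 5: fire T2:  (P0=1, P1=2, P2=1, P3=0, P4=1, P5=1, P6=1) → (P0=0, P1=2, P2=1, P3=0, P4=1, P5=1, P6=1)

(P0=0, P1=2, P2=1, P3=0, P4=1, P5=1, P6=1)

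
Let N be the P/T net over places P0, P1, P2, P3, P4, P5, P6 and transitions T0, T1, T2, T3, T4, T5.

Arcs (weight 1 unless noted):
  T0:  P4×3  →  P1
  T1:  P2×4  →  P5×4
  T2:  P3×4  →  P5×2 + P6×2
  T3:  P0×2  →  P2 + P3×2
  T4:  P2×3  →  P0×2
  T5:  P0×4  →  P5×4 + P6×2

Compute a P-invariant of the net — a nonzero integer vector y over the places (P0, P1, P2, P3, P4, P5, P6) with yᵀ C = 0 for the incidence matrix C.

Incidence matrix C (rows=places, cols=transitions):
       T0   T1   T2   T3   T4   T5
   P0   0    0    0   -2    2   -4
   P1   1    0    0    0    0    0
   P2   0   -4    0    1   -3    0
   P3   0    0   -4    2    0    0
   P4  -3    0    0    0    0    0
   P5   0    4    2    0    0    4
   P6   0    0    2    0    0    2

Candidate y = [0, 3, 0, 0, 1, 0, 0]; check y·C column-wise:
  col T0: 3·1 + 1·-3 = 0
  col T1: 3·0 + 0·-4 + 1·0 + 0·4 = 0
  col T2: 3·0 + 0·-4 + 1·0 + 0·2 + 0·2 = 0
  col T3: 0·-2 + 3·0 + 0·1 + 0·2 + 1·0 = 0
  col T4: 0·2 + 3·0 + 0·-3 + 1·0 = 0
  col T5: 0·-4 + 3·0 + 1·0 + 0·4 + 0·2 = 0

y = (P0:0, P1:3, P2:0, P3:0, P4:1, P5:0, P6:0)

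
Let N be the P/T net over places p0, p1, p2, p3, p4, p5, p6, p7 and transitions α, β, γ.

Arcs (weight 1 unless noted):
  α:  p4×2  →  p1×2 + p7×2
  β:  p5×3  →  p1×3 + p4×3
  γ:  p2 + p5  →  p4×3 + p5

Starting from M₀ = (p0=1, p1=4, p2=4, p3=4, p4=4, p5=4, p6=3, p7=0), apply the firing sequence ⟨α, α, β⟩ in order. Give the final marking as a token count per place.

step 1: fire α:  (p0=1, p1=4, p2=4, p3=4, p4=4, p5=4, p6=3, p7=0) → (p0=1, p1=6, p2=4, p3=4, p4=2, p5=4, p6=3, p7=2)
step 2: fire α:  (p0=1, p1=6, p2=4, p3=4, p4=2, p5=4, p6=3, p7=2) → (p0=1, p1=8, p2=4, p3=4, p4=0, p5=4, p6=3, p7=4)
step 3: fire β:  (p0=1, p1=8, p2=4, p3=4, p4=0, p5=4, p6=3, p7=4) → (p0=1, p1=11, p2=4, p3=4, p4=3, p5=1, p6=3, p7=4)

(p0=1, p1=11, p2=4, p3=4, p4=3, p5=1, p6=3, p7=4)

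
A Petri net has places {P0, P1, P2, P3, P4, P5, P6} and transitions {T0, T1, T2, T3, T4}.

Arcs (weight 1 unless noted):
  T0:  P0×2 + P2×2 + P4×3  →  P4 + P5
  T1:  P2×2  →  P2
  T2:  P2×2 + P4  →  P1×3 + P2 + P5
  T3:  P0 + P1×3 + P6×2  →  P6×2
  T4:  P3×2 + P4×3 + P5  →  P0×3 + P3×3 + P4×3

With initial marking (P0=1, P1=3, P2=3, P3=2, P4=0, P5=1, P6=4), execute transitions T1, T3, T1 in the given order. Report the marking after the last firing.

step 1: fire T1:  (P0=1, P1=3, P2=3, P3=2, P4=0, P5=1, P6=4) → (P0=1, P1=3, P2=2, P3=2, P4=0, P5=1, P6=4)
step 2: fire T3:  (P0=1, P1=3, P2=2, P3=2, P4=0, P5=1, P6=4) → (P0=0, P1=0, P2=2, P3=2, P4=0, P5=1, P6=4)
step 3: fire T1:  (P0=0, P1=0, P2=2, P3=2, P4=0, P5=1, P6=4) → (P0=0, P1=0, P2=1, P3=2, P4=0, P5=1, P6=4)

(P0=0, P1=0, P2=1, P3=2, P4=0, P5=1, P6=4)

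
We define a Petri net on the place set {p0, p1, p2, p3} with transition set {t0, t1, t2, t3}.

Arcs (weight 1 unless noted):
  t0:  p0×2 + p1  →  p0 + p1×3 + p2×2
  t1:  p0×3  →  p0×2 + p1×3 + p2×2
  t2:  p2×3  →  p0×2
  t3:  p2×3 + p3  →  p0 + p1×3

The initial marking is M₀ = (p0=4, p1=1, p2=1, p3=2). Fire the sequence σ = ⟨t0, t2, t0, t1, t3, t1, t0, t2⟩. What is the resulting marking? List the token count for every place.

step 1: fire t0:  (p0=4, p1=1, p2=1, p3=2) → (p0=3, p1=3, p2=3, p3=2)
step 2: fire t2:  (p0=3, p1=3, p2=3, p3=2) → (p0=5, p1=3, p2=0, p3=2)
step 3: fire t0:  (p0=5, p1=3, p2=0, p3=2) → (p0=4, p1=5, p2=2, p3=2)
step 4: fire t1:  (p0=4, p1=5, p2=2, p3=2) → (p0=3, p1=8, p2=4, p3=2)
step 5: fire t3:  (p0=3, p1=8, p2=4, p3=2) → (p0=4, p1=11, p2=1, p3=1)
step 6: fire t1:  (p0=4, p1=11, p2=1, p3=1) → (p0=3, p1=14, p2=3, p3=1)
step 7: fire t0:  (p0=3, p1=14, p2=3, p3=1) → (p0=2, p1=16, p2=5, p3=1)
step 8: fire t2:  (p0=2, p1=16, p2=5, p3=1) → (p0=4, p1=16, p2=2, p3=1)

(p0=4, p1=16, p2=2, p3=1)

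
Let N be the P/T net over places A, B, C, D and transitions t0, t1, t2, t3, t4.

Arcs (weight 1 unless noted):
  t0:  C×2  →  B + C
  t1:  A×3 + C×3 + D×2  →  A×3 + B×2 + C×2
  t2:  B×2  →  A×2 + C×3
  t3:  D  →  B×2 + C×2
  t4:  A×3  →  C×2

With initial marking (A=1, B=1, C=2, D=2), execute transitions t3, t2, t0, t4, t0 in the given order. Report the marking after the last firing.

(A=0, B=3, C=7, D=1)

step 1: fire t3:  (A=1, B=1, C=2, D=2) → (A=1, B=3, C=4, D=1)
step 2: fire t2:  (A=1, B=3, C=4, D=1) → (A=3, B=1, C=7, D=1)
step 3: fire t0:  (A=3, B=1, C=7, D=1) → (A=3, B=2, C=6, D=1)
step 4: fire t4:  (A=3, B=2, C=6, D=1) → (A=0, B=2, C=8, D=1)
step 5: fire t0:  (A=0, B=2, C=8, D=1) → (A=0, B=3, C=7, D=1)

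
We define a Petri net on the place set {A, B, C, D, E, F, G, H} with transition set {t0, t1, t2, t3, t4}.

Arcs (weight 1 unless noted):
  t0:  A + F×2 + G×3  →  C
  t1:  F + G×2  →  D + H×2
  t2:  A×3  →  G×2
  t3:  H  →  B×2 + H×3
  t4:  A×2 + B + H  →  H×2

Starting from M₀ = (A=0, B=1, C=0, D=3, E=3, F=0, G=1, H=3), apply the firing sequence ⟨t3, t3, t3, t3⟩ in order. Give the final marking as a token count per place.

step 1: fire t3:  (A=0, B=1, C=0, D=3, E=3, F=0, G=1, H=3) → (A=0, B=3, C=0, D=3, E=3, F=0, G=1, H=5)
step 2: fire t3:  (A=0, B=3, C=0, D=3, E=3, F=0, G=1, H=5) → (A=0, B=5, C=0, D=3, E=3, F=0, G=1, H=7)
step 3: fire t3:  (A=0, B=5, C=0, D=3, E=3, F=0, G=1, H=7) → (A=0, B=7, C=0, D=3, E=3, F=0, G=1, H=9)
step 4: fire t3:  (A=0, B=7, C=0, D=3, E=3, F=0, G=1, H=9) → (A=0, B=9, C=0, D=3, E=3, F=0, G=1, H=11)

(A=0, B=9, C=0, D=3, E=3, F=0, G=1, H=11)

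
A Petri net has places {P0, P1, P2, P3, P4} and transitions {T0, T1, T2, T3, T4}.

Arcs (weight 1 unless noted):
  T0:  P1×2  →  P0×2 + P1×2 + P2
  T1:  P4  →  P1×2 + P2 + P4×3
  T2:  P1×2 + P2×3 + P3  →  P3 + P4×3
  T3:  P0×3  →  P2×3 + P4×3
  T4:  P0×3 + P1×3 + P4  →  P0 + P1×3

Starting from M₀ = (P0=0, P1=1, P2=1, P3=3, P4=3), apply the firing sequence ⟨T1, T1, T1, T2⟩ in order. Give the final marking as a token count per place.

step 1: fire T1:  (P0=0, P1=1, P2=1, P3=3, P4=3) → (P0=0, P1=3, P2=2, P3=3, P4=5)
step 2: fire T1:  (P0=0, P1=3, P2=2, P3=3, P4=5) → (P0=0, P1=5, P2=3, P3=3, P4=7)
step 3: fire T1:  (P0=0, P1=5, P2=3, P3=3, P4=7) → (P0=0, P1=7, P2=4, P3=3, P4=9)
step 4: fire T2:  (P0=0, P1=7, P2=4, P3=3, P4=9) → (P0=0, P1=5, P2=1, P3=3, P4=12)

(P0=0, P1=5, P2=1, P3=3, P4=12)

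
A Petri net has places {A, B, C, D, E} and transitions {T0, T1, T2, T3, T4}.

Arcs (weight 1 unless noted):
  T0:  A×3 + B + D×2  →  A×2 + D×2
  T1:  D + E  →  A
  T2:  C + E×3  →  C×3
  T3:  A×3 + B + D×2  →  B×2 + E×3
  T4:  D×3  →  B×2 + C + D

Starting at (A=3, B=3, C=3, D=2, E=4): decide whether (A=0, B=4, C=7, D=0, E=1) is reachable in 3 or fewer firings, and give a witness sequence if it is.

YES — reachable via ⟨T2, T3, T2⟩ (3 firings)

step 1: fire T2:  (A=3, B=3, C=3, D=2, E=4) → (A=3, B=3, C=5, D=2, E=1)
step 2: fire T3:  (A=3, B=3, C=5, D=2, E=1) → (A=0, B=4, C=5, D=0, E=4)
step 3: fire T2:  (A=0, B=4, C=5, D=0, E=4) → (A=0, B=4, C=7, D=0, E=1)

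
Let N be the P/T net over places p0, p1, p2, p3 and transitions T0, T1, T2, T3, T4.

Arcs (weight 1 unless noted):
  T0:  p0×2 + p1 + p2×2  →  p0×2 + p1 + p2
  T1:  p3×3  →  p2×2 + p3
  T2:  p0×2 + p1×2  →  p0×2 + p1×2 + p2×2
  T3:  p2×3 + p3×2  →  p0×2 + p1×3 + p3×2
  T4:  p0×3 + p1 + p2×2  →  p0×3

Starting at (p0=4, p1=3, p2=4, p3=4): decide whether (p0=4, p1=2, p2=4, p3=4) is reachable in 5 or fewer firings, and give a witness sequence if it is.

YES — reachable via ⟨T2, T4⟩ (2 firings)

step 1: fire T2:  (p0=4, p1=3, p2=4, p3=4) → (p0=4, p1=3, p2=6, p3=4)
step 2: fire T4:  (p0=4, p1=3, p2=6, p3=4) → (p0=4, p1=2, p2=4, p3=4)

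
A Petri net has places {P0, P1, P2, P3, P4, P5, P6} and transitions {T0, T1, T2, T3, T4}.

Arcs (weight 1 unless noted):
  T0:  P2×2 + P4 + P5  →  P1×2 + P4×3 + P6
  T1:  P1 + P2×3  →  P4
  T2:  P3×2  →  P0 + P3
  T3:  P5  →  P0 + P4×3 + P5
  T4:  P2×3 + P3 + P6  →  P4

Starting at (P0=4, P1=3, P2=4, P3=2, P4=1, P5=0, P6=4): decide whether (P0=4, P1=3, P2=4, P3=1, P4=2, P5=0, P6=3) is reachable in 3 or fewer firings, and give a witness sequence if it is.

depth 0: 1 marking
depth 1: 4 markings reached so far
depth 2: 6 markings reached so far
depth 3: 6 markings reached so far
(frontier empty at depth 3; search complete)
target is not among the 6 markings reachable within 3 steps

NO — not reachable within 3 firings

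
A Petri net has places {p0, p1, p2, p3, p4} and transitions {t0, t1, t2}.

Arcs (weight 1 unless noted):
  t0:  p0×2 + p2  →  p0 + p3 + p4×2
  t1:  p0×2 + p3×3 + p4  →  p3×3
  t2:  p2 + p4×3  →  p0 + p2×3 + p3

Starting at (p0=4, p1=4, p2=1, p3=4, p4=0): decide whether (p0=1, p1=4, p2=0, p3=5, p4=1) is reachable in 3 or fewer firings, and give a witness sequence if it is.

step 1: fire t0:  (p0=4, p1=4, p2=1, p3=4, p4=0) → (p0=3, p1=4, p2=0, p3=5, p4=2)
step 2: fire t1:  (p0=3, p1=4, p2=0, p3=5, p4=2) → (p0=1, p1=4, p2=0, p3=5, p4=1)

YES — reachable via ⟨t0, t1⟩ (2 firings)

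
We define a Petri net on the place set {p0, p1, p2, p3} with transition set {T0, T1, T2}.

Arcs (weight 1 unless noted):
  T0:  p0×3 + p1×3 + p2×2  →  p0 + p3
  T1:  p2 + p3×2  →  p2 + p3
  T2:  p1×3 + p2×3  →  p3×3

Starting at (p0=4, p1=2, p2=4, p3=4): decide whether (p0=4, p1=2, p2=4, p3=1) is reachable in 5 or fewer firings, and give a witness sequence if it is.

step 1: fire T1:  (p0=4, p1=2, p2=4, p3=4) → (p0=4, p1=2, p2=4, p3=3)
step 2: fire T1:  (p0=4, p1=2, p2=4, p3=3) → (p0=4, p1=2, p2=4, p3=2)
step 3: fire T1:  (p0=4, p1=2, p2=4, p3=2) → (p0=4, p1=2, p2=4, p3=1)

YES — reachable via ⟨T1, T1, T1⟩ (3 firings)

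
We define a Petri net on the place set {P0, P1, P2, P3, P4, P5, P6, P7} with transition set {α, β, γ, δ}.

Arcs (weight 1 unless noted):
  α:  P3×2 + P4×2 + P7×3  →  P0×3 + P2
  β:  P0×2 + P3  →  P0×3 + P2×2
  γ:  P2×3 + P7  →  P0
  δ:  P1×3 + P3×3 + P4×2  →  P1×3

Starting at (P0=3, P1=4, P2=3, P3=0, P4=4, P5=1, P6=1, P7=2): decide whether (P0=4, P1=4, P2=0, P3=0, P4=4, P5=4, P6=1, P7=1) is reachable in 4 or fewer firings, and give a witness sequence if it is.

NO — not reachable within 4 firings

depth 0: 1 marking
depth 1: 2 markings reached so far
depth 2: 2 markings reached so far
(frontier empty at depth 2; search complete)
target is not among the 2 markings reachable within 4 steps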